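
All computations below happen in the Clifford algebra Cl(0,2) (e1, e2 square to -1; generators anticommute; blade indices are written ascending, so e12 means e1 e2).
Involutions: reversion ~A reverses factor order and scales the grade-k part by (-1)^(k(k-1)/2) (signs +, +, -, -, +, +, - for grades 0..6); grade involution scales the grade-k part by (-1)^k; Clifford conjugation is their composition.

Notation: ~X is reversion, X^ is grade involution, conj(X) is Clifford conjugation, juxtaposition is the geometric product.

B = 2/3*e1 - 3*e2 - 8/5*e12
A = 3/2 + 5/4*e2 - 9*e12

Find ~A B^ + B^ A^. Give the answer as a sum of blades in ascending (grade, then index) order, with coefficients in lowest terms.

first term: 213/20 - 30*e1 - 3/2*e2 - 47/30*e12
second term: -213/20 - 30*e1 - 3/2*e2 - 47/30*e12
Answer: -60*e1 - 3*e2 - 47/15*e12


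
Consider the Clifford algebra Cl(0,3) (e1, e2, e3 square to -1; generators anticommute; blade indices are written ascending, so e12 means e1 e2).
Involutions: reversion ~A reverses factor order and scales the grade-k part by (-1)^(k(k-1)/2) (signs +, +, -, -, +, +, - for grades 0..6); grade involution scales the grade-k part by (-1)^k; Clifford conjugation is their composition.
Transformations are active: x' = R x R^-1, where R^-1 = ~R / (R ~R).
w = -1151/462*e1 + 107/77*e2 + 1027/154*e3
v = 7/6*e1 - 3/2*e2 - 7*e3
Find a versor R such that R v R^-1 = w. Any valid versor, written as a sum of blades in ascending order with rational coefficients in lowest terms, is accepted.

The midline construction: v and w both square to -947/18, so reflecting in their sum -102/77*e1 - 17/154*e2 - 51/154*e3 exchanges them.
Answer: -102/77*e1 - 17/154*e2 - 51/154*e3


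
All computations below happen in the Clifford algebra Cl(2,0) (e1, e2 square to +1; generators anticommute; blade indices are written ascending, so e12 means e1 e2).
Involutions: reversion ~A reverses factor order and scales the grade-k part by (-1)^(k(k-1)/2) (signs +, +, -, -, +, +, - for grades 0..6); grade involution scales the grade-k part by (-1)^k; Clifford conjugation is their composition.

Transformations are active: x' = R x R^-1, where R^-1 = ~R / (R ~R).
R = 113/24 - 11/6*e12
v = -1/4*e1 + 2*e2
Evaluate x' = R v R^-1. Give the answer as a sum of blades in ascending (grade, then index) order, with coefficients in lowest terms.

~R = 113/24 + 11/6*e12, and R ~R = 14705/576, so R^-1 = ~R / (14705/576).
R v = -155/32*e1 + 215/24*e2
Answer: -18077/11764*e1 + 3836/2941*e2


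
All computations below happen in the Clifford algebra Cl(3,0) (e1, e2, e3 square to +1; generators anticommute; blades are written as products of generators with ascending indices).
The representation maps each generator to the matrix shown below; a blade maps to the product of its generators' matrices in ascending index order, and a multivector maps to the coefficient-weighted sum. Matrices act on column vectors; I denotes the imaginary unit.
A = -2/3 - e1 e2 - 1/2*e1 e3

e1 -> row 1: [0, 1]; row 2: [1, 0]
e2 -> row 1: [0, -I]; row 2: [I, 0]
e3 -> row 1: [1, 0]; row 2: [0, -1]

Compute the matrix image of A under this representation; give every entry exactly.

Bivector images (products of the table entries): rho(e1 e2) = rho(e1)rho(e2) = row 1: [I, 0]; row 2: [0, -I]; rho(e1 e3) = rho(e1)rho(e3) = row 1: [0, -1]; row 2: [1, 0].
M = (-2/3)*1 + (-1)*rho(e1 e2) + (-1/2)*rho(e1 e3), summed entrywise (1 is the identity matrix):
Answer: row 1: [-2/3 - I, 1/2]; row 2: [-1/2, -2/3 + I]


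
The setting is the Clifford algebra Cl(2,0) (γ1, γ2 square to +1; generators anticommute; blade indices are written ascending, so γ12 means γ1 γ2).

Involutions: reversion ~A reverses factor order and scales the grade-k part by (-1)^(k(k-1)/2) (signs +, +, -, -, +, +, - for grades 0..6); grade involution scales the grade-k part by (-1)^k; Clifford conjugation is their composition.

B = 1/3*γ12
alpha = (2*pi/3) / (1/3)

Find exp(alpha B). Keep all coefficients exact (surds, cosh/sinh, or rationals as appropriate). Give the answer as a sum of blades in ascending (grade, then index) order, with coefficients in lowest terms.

B^2 = (1/3)^2*(γ12)^2 = 1/9*(-1) = -1/9 (a basis 2-blade squares to minus the product of its generators' squares).
B^2 = -1/9 — the series telescopes trigonometrically here: l = 1/3, alpha*l = 2*pi/3, so exp(alpha B) = cos(2*pi/3) + (sin(2*pi/3)/(1/3))*B = -1/2 + (3*sqrt(3)/2)*B.
Answer: -1/2 + sqrt(3)/2*γ12


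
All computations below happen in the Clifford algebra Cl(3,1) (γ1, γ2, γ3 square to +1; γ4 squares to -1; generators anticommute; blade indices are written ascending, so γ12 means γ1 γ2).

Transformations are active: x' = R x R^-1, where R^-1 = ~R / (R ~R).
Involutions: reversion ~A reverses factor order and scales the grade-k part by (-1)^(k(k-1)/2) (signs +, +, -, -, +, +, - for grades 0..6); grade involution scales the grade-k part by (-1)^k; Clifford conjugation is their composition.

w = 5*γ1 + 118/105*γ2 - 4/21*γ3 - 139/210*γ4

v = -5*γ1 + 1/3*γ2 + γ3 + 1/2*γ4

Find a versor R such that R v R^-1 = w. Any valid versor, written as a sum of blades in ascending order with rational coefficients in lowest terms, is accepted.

Reasoning: v^2 = w^2 = 931/36 since conjugation preserves the quadratic form; R = v + w = 51/35*γ2 + 17/21*γ3 - 17/105*γ4 is then valid when invertible, keeping its own part and reversing (v - w)/2.
Answer: 51/35*γ2 + 17/21*γ3 - 17/105*γ4


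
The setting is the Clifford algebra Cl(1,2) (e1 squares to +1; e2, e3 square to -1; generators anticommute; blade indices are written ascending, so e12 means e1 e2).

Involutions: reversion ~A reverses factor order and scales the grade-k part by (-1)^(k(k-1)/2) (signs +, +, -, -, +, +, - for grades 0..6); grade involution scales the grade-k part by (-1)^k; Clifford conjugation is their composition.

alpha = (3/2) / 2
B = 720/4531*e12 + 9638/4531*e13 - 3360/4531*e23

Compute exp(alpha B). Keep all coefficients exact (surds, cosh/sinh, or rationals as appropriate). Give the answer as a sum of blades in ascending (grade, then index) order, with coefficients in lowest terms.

B^2 term by term: the squares give (720/4531)^2*(e12)^2 + (9638/4531)^2*(e13)^2 + (-3360/4531)^2*(e23)^2 = 518400/20529961*(+1) + 92891044/20529961*(+1) + 11289600/20529961*(-1) = 4 (each basis 2-blade squares to minus the product of its generators' squares); cross terms between blades sharing an index anticommute and cancel. So B^2 = 4.
B^2 = 4 — the series telescopes hyperbolically here: l = 2, alpha*l = 3/2, so exp(alpha B) = cosh(3/2) + (sinh(3/2)/2)*B = cosh(3/2) + (sinh(3/2)/2)*B.
Answer: cosh(3/2) + 360*sinh(3/2)/4531*e12 + 4819*sinh(3/2)/4531*e13 - 1680*sinh(3/2)/4531*e23


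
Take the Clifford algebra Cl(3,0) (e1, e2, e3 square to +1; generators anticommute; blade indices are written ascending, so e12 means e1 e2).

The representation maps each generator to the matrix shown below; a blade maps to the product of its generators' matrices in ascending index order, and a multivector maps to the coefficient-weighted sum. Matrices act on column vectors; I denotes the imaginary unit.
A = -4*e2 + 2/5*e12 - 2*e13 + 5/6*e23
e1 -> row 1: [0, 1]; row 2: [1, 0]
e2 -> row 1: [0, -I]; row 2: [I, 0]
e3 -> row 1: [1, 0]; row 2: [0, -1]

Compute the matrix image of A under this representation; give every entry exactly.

Bivector images (products of the table entries): rho(e12) = rho(e1)rho(e2) = row 1: [I, 0]; row 2: [0, -I]; rho(e13) = rho(e1)rho(e3) = row 1: [0, -1]; row 2: [1, 0]; rho(e23) = rho(e2)rho(e3) = row 1: [0, I]; row 2: [I, 0].
M = (-4)*rho(e2) + (2/5)*rho(e12) + (-2)*rho(e13) + (5/6)*rho(e23), summed entrywise:
Answer: row 1: [2*I/5, 2 + 29*I/6]; row 2: [-2 - 19*I/6, -2*I/5]


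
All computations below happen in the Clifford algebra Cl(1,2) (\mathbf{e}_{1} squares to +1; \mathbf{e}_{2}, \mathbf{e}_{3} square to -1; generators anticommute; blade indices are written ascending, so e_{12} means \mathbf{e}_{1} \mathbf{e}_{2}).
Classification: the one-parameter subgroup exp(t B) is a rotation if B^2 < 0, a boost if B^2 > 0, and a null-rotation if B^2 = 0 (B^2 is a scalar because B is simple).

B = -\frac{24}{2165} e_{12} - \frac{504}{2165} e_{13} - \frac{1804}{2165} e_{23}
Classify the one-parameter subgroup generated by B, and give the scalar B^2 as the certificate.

B^2 term by term: the squares give (-\frac{24}{2165})^2*(e_{12})^2 + (-\frac{504}{2165})^2*(e_{13})^2 + (-\frac{1804}{2165})^2*(e_{23})^2 = \frac{576}{4687225}*(+1) + \frac{254016}{4687225}*(+1) + \frac{3254416}{4687225}*(-1) = -\frac{16}{25} (each basis 2-blade squares to minus the product of its generators' squares); cross terms between blades sharing an index anticommute and cancel. So B^2 = -\frac{16}{25}.
Answer: rotation, certificate B^2 = -\frac{16}{25}. Certificate logic: -\frac{16}{25} is a conjugation-invariant scalar, so its sign fixes rotation versus boost versus null-rotation outright.


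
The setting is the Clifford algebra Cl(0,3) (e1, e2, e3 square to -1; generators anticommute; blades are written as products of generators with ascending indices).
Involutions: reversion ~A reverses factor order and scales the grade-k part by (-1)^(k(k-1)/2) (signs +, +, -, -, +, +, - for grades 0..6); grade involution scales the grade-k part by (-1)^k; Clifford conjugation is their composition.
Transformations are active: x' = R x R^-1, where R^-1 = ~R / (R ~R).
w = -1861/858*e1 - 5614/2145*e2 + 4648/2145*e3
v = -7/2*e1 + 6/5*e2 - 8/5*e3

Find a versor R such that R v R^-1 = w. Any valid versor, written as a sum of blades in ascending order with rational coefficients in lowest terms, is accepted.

Reasoning: v^2 = w^2 = -65/4 since conjugation preserves the quadratic form; R = v + w = -2432/429*e1 - 608/429*e2 + 1216/2145*e3 is then valid when invertible, keeping its own part and reversing (v - w)/2.
Answer: -2432/429*e1 - 608/429*e2 + 1216/2145*e3


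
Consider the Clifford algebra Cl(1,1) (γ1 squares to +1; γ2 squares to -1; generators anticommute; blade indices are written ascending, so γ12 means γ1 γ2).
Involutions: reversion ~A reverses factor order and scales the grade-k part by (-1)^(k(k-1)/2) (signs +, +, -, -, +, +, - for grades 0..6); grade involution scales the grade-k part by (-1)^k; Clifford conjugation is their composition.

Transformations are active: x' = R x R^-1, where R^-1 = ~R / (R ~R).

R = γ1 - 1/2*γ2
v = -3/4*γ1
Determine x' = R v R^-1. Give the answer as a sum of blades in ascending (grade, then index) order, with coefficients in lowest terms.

~R = γ1 - 1/2*γ2, and R ~R = 3/4, so R^-1 = ~R / (3/4).
R v = -3/4 - 3/8*γ12
Answer: -5/4*γ1 + γ2


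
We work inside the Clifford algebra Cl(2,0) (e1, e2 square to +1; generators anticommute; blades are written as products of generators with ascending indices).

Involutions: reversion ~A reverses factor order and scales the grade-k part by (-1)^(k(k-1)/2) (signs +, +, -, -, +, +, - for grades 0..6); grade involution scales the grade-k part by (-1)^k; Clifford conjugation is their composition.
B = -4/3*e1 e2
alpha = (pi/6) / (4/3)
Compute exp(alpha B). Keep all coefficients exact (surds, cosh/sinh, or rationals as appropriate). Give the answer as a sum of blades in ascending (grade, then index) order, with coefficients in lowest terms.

B^2 = (-4/3)^2*(e1 e2)^2 = 16/9*(-1) = -16/9 (a basis 2-blade squares to minus the product of its generators' squares).
B^2 = -16/9 — circular case — the even/odd split gives cos and sin: l = 4/3, alpha*l = pi/6, so exp(alpha B) = cos(pi/6) + (sin(pi/6)/(4/3))*B = sqrt(3)/2 + (3/8)*B.
Answer: sqrt(3)/2 - 1/2*e1 e2


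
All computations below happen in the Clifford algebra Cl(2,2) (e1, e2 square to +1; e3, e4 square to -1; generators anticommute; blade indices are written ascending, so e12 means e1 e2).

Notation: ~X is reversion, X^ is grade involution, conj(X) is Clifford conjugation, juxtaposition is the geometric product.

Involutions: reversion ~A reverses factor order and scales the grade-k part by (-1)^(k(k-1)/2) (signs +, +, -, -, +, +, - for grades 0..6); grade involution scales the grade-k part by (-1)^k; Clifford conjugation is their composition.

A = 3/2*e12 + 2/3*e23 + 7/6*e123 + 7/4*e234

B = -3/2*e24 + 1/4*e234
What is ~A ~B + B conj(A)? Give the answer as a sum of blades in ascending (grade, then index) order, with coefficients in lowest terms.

first term: -7/16 + 21/8*e3 + 1/6*e4 - 47/24*e14 + e34 + 17/8*e134
second term: -7/16 + 21/8*e3 - 1/6*e4 - 61/24*e14 + e34 - 11/8*e134
Answer: -7/8 + 21/4*e3 - 9/2*e14 + 2*e34 + 3/4*e134


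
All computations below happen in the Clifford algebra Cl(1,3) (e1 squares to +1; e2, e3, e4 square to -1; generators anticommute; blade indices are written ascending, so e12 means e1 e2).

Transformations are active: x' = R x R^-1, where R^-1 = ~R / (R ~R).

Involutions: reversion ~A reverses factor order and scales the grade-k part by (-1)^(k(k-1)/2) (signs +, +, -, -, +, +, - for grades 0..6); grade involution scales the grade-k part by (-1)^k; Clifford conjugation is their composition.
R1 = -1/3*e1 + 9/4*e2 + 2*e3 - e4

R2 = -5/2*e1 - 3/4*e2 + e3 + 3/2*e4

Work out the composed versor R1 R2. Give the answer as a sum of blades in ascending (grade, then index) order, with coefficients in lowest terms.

Distribute over the terms of R1 (each basis-blade product reordered to ascending indices, repeated generators contracted through their squares):
(-1/3*e1) R2 = 5/6 + 1/4*e12 - 1/3*e13 - 1/2*e14
(9/4*e2) R2 = 27/16 + 45/8*e12 + 9/4*e23 + 27/8*e24
(2*e3) R2 = -2 + 5*e13 + 3/2*e23 + 3*e34
(-e4) R2 = 3/2 - 5/2*e14 - 3/4*e24 + e34
Summing the partial products and collecting blades:
Answer: 97/48 + 47/8*e12 + 14/3*e13 - 3*e14 + 15/4*e23 + 21/8*e24 + 4*e34


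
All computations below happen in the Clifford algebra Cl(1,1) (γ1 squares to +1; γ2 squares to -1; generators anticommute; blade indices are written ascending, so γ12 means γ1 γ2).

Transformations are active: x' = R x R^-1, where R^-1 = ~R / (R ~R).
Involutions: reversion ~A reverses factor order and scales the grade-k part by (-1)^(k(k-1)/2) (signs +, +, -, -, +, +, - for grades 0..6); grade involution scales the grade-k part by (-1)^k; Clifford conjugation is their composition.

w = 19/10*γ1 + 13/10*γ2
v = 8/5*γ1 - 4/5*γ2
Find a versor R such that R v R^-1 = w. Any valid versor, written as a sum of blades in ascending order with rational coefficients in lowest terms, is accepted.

Reasoning: v^2 = w^2 = 48/25 since conjugation preserves the quadratic form; R = v + w = 7/2*γ1 + 1/2*γ2 is then valid when invertible, keeping its own part and reversing (v - w)/2.
Answer: 7/2*γ1 + 1/2*γ2


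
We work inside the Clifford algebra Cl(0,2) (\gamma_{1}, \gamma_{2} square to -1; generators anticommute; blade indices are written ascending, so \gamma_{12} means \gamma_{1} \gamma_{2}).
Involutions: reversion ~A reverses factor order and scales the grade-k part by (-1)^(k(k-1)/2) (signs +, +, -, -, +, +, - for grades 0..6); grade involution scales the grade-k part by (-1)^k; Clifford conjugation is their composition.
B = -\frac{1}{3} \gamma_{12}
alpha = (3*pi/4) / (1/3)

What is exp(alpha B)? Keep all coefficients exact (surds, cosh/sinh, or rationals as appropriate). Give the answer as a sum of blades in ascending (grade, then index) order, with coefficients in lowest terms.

B^2 = (-\frac{1}{3})^2*(\gamma_{12})^2 = \frac{1}{9}*(-1) = -\frac{1}{9} (a basis 2-blade squares to minus the product of its generators' squares).
B^2 = -\frac{1}{9} — the negative square puts this in the circular regime; l = \frac{1}{3}, alpha*l = \frac{3 \pi}{4}, so exp(alpha B) = cos(\frac{3 \pi}{4}) + (sin(\frac{3 \pi}{4})/(\frac{1}{3}))*B = - \frac{\sqrt{2}}{2} + (\frac{3 \sqrt{2}}{2})*B.
Answer: - \frac{\sqrt{2}}{2} - \frac{\sqrt{2}}{2} \gamma_{12}


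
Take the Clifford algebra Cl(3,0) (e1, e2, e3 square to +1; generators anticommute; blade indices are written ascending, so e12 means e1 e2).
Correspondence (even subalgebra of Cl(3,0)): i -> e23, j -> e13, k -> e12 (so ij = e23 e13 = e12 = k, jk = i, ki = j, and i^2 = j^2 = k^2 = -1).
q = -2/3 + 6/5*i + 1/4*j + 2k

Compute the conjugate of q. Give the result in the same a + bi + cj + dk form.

In blades: q = -2/3 + 2*e12 + 1/4*e13 + 6/5*e23.
Quaternion conjugation is reversion on the even subalgebra: the scalar is fixed and every grade-2 blade flips sign, giving -2/3 - 2*e12 - 1/4*e13 - 6/5*e23; translating back:
Answer: -2/3 - 6/5*i - 1/4*j - 2k


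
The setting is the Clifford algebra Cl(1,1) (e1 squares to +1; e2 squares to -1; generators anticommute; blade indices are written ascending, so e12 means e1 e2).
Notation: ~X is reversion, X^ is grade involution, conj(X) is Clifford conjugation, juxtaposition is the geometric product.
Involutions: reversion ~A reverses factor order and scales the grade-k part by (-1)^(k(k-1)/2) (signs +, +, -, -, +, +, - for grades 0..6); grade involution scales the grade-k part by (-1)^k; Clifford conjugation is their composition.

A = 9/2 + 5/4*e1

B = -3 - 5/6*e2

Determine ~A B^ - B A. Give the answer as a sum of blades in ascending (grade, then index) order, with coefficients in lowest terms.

first term: -27/2 - 15/4*e1 + 15/4*e2 + 25/24*e12
second term: -27/2 - 15/4*e1 - 15/4*e2 + 25/24*e12
Answer: 15/2*e2


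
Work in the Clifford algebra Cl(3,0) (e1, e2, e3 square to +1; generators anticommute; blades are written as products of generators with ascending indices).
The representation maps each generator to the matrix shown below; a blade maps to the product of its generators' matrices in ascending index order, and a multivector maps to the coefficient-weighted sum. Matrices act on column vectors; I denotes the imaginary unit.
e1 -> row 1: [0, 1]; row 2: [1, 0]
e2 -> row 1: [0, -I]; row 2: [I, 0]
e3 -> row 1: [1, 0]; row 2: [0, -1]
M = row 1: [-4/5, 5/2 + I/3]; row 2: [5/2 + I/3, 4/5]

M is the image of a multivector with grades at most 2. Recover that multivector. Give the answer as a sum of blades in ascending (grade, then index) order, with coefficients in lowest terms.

Method: 1, rho(e1), rho(e2), rho(e3) form a trace-orthogonal basis of the 2x2 complex matrices (tr(X Y) = 2 if X = Y, else 0), so M = m0*1 + m1*rho(e1) + m2*rho(e2) + m3*rho(e3) with m0 = tr(M)/2 = 0, m1 = tr(M rho(e1))/2 = 5/2 + I/3, m2 = tr(M rho(e2))/2 = 0, m3 = tr(M rho(e3))/2 = -4/5.
Multiplying table entries, the bivector images are rho(e1 e2) = I*rho(e3), rho(e1 e3) = -I*rho(e2), rho(e2 e3) = I*rho(e1); with real blade coefficients the real parts of m0..m3 are the coefficients of 1, e1, e2, e3 and the imaginary parts give the bivectors (e2 e3: Im m1, e1 e3: -Im m2, e1 e2: Im m3).
Answer: 5/2*e1 - 4/5*e3 + 1/3*e2 e3


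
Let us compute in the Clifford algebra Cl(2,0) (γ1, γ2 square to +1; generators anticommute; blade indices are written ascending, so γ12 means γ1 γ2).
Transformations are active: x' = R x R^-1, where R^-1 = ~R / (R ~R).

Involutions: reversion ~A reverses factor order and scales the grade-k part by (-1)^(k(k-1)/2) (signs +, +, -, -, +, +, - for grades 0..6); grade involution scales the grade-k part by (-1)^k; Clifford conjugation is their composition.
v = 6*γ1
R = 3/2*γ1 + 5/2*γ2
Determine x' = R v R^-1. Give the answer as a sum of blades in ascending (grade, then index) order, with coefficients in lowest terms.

~R = 3/2*γ1 + 5/2*γ2, and R ~R = 17/2, so R^-1 = ~R / (17/2).
R v = 9 - 15*γ12
Answer: -48/17*γ1 + 90/17*γ2


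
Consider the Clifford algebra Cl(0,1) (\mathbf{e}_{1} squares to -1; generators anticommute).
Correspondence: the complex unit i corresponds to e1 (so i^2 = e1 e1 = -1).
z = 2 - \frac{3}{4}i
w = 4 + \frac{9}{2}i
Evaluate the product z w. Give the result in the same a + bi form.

In blades: z = 2 - \frac{3}{4} e_{1}, w = 4 + \frac{9}{2} e_{1}.
Distribute z over w term by term (generator squares from the signature, products reordered to ascending indices): (2)*w = 8 + 9 e_{1}; (-\frac{3}{4} e_{1})*w = \frac{27}{8} - 3 e_{1}.
Sum: \frac{91}{8} + 6 e_{1}; translating back through the correspondence:
Answer: \frac{91}{8} + 6i


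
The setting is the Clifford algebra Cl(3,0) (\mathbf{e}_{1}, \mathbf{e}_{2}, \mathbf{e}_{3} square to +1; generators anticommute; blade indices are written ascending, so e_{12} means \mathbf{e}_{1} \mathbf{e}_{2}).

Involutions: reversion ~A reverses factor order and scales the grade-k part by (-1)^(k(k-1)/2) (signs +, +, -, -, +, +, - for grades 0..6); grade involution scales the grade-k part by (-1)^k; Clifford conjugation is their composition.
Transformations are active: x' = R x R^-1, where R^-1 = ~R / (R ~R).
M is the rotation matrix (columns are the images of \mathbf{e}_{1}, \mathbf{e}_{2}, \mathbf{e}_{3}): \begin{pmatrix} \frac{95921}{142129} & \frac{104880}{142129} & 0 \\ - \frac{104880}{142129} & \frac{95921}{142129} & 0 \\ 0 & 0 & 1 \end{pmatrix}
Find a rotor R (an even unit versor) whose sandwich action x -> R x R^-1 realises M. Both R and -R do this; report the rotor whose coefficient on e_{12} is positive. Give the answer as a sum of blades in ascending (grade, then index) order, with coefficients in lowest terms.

Method: write R = a + b12*e_{12} + b13*e_{13} + b23*e_{23} with a^2 + b12^2 + b13^2 + b23^2 = 1 (so R^-1 = ~R). Expanding the columns R e_j ~R gives tr M = 4a^2 - 1 and, from the antisymmetric part, M21 - M12 = -4a*b12, M13 - M31 = 4a*b13, M32 - M23 = -4a*b23.
Here tr M = \frac{333971}{142129}, so a^2 = (1 + tr M)/4 = \frac{119025}{142129} and a = ±\frac{345}{377}. Taking a = \frac{345}{377}: M21 - M12 = -\frac{209760}{142129}, M13 - M31 = 0, M32 - M23 = 0, giving b12 = \frac{152}{377}, b13 = 0, b23 = 0, i.e. R = \frac{345}{377} + \frac{152}{377} e_{12}.
Its e_{12} coefficient is already positive.
Answer: \frac{345}{377} + \frac{152}{377} e_{12}. Note: both R and -R realise this M (trace \frac{333971}{142129}); the covering map identifies them, and the e_{12}-coefficient sign is the tie-breaker.


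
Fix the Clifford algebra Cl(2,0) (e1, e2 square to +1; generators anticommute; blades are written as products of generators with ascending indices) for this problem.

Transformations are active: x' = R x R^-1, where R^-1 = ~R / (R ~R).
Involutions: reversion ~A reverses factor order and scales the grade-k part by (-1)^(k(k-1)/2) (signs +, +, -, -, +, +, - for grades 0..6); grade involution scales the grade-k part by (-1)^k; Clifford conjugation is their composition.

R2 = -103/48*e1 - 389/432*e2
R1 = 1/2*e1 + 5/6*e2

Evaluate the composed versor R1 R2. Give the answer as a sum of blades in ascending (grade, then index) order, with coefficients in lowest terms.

Distribute over the terms of R1 (each basis-blade product reordered to ascending indices, repeated generators contracted through their squares):
(1/2*e1) R2 = -103/96 - 389/864*e1 e2
(5/6*e2) R2 = -1945/2592 + 515/288*e1 e2
Summing the partial products and collecting blades:
Answer: -2363/1296 + 289/216*e1 e2


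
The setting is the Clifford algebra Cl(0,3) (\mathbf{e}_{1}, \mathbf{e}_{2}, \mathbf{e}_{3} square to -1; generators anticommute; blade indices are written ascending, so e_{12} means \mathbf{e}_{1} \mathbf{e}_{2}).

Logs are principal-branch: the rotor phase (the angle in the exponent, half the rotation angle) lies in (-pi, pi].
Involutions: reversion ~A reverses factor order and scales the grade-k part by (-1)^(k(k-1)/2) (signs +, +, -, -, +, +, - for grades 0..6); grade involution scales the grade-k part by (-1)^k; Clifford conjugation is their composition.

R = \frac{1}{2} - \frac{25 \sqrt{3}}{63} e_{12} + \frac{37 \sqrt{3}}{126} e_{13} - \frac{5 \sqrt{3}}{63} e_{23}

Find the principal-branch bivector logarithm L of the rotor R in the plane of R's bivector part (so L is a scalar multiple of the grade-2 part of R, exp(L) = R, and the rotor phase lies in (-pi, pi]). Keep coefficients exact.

The scalar part of R is \frac{1}{2}, which fixes the principal-branch rotor phase; the unit plane is then the bivector part divided by the sine of that phase, and L is that plane scaled by the phase.
Concretely: cos(phase) = \frac{1}{2} gives phase = ±\frac{\pi}{3}, and since phase/sin(phase) is even the sign is immaterial: L = (phase/sin(phase)) * <R>_2 = (\frac{2 \sqrt{3} \pi}{9}) * <R>_2.
Answer: - \frac{50 \pi}{189} e_{12} + \frac{37 \pi}{189} e_{13} - \frac{10 \pi}{189} e_{23}


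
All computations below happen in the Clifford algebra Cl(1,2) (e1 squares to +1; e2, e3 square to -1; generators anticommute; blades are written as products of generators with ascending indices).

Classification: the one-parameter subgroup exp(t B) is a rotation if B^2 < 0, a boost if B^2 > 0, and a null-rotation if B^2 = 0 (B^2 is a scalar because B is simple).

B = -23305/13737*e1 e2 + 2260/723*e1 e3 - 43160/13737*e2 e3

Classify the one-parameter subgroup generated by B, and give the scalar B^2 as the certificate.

B^2 term by term: the squares give (-23305/13737)^2*(e1 e2)^2 + (2260/723)^2*(e1 e3)^2 + (-43160/13737)^2*(e2 e3)^2 = 543123025/188705169*(+1) + 5107600/522729*(+1) + 1862785600/188705169*(-1) = 25/9 (each basis 2-blade squares to minus the product of its generators' squares); cross terms between blades sharing an index anticommute and cancel. So B^2 = 25/9.
Answer: boost, certificate B^2 = 25/9. Check the certificate: B^2 = 25/9, and that sign is decisive whatever form B takes.


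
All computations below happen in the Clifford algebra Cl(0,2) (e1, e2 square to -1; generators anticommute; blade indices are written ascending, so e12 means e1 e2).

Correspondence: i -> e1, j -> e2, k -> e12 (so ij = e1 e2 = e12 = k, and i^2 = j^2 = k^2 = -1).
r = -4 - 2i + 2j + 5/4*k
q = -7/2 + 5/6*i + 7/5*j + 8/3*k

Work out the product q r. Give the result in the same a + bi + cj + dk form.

In blades: q = -7/2 + 5/6*e1 + 7/5*e2 + 8/3*e12, r = -4 - 2*e1 + 2*e2 + 5/4*e12.
Distribute q over r term by term (generator squares from the signature, products reordered to ascending indices): (-7/2)*r = 14 + 7*e1 - 7*e2 - 35/8*e12; (5/6*e1)*r = 5/3 - 10/3*e1 - 25/24*e2 + 5/3*e12; (7/5*e2)*r = -14/5 + 7/4*e1 - 28/5*e2 + 14/5*e12; (8/3*e12)*r = -10/3 - 16/3*e1 - 16/3*e2 - 32/3*e12.
Sum: 143/15 + 1/12*e1 - 759/40*e2 - 423/40*e12; translating back through the correspondence:
Answer: 143/15 + 1/12*i - 759/40*j - 423/40*k


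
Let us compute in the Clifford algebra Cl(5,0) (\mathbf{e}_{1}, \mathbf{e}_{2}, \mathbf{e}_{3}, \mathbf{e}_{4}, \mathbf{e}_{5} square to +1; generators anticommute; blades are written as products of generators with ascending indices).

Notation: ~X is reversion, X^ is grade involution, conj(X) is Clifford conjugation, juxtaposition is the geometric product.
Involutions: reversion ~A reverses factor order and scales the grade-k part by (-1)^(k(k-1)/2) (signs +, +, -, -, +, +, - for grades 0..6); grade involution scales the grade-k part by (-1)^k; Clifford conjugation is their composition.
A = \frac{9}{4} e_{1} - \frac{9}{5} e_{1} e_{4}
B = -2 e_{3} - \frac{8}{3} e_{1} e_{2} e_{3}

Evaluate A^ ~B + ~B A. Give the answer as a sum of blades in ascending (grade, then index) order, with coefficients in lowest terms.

first term: \frac{9}{2} e_{1} e_{3} - 6 e_{2} e_{3} - \frac{18}{5} e_{1} e_{3} e_{4} + \frac{24}{5} e_{2} e_{3} e_{4}
second term: \frac{9}{2} e_{1} e_{3} + 6 e_{2} e_{3} - \frac{18}{5} e_{1} e_{3} e_{4} - \frac{24}{5} e_{2} e_{3} e_{4}
Answer: 9 e_{1} e_{3} - \frac{36}{5} e_{1} e_{3} e_{4}


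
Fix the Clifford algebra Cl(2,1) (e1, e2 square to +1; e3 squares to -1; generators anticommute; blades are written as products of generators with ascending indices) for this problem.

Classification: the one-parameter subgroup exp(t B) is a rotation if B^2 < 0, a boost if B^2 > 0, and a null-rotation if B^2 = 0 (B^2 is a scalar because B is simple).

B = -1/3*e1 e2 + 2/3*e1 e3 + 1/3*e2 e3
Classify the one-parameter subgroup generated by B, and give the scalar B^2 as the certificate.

B^2 term by term: the squares give (-1/3)^2*(e1 e2)^2 + (2/3)^2*(e1 e3)^2 + (1/3)^2*(e2 e3)^2 = 1/9*(-1) + 4/9*(+1) + 1/9*(+1) = 4/9 (each basis 2-blade squares to minus the product of its generators' squares); cross terms between blades sharing an index anticommute and cancel. So B^2 = 4/9.
Answer: boost, certificate B^2 = 4/9. Check the certificate: B^2 = 4/9, and that sign is decisive whatever form B takes.


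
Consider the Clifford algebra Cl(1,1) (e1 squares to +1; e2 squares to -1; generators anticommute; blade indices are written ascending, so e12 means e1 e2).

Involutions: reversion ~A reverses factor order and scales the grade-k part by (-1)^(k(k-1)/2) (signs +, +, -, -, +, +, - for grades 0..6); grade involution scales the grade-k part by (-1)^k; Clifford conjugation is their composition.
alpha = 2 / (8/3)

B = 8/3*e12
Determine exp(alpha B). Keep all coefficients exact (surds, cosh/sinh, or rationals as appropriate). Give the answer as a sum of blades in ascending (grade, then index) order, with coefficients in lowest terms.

B^2 = (8/3)^2*(e12)^2 = 64/9*(+1) = 64/9 (a basis 2-blade squares to minus the product of its generators' squares).
B^2 = 64/9 — a positive square means the series sums to a boost: l = 8/3, alpha*l = 2, so exp(alpha B) = cosh(2) + (sinh(2)/(8/3))*B = cosh(2) + (3*sinh(2)/8)*B.
Answer: cosh(2) + sinh(2)*e12


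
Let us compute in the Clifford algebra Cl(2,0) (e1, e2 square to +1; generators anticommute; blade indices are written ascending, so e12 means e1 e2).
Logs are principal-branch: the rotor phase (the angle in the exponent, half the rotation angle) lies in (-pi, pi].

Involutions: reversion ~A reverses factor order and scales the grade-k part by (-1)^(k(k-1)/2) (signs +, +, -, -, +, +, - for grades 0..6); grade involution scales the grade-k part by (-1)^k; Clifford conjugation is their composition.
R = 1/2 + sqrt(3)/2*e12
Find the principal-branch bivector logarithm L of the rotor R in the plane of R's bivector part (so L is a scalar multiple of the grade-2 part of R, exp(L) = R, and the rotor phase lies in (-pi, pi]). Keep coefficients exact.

The scalar part of R is 1/2, which fixes the principal-branch rotor phase; the unit plane is then the bivector part divided by the sine of that phase, and L is that plane scaled by the phase.
Concretely: cos(phase) = 1/2 gives phase = ±pi/3, and since phase/sin(phase) is even the sign is immaterial: L = (phase/sin(phase)) * <R>_2 = (2*sqrt(3)*pi/9) * <R>_2.
Answer: pi/3*e12


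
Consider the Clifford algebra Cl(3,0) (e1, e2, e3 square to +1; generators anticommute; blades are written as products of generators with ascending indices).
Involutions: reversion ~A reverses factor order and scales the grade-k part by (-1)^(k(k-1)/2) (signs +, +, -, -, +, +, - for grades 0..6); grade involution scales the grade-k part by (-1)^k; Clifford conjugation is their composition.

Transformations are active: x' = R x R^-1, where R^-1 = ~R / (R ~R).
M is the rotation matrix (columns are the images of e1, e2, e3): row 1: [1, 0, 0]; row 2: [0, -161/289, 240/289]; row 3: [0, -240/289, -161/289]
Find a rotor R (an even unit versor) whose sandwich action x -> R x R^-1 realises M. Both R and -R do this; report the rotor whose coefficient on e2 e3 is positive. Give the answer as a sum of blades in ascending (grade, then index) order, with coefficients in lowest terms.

Method: write R = a + b12*e1 e2 + b13*e1 e3 + b23*e2 e3 with a^2 + b12^2 + b13^2 + b23^2 = 1 (so R^-1 = ~R). Expanding the columns R e_j ~R gives tr M = 4a^2 - 1 and, from the antisymmetric part, M21 - M12 = -4a*b12, M13 - M31 = 4a*b13, M32 - M23 = -4a*b23.
Here tr M = -33/289, so a^2 = (1 + tr M)/4 = 64/289 and a = ±8/17. Taking a = 8/17: M21 - M12 = 0, M13 - M31 = 0, M32 - M23 = -480/289, giving b12 = 0, b13 = 0, b23 = 15/17, i.e. R = 8/17 + 15/17*e2 e3.
Its e2 e3 coefficient is already positive.
Answer: 8/17 + 15/17*e2 e3. Uniqueness: Spin(3) -> SO(3) maps R and -R to the same rotation of trace -33/289; fixing the sign of the e2 e3 coefficient removes the ambiguity.


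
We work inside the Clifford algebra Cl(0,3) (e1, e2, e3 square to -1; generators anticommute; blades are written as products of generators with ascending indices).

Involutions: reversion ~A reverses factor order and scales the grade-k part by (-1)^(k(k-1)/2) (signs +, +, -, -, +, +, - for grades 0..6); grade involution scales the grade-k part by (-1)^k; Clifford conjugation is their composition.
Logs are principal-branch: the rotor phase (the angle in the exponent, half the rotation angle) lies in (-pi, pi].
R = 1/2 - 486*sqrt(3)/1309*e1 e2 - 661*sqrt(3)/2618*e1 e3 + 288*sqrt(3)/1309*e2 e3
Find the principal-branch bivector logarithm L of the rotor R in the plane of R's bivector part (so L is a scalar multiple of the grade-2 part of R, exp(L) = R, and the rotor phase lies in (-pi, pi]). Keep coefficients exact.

The scalar part of R is 1/2, which pins the rotor phase on the principal branch; dividing the bivector part by the sine of that phase recovers the unit plane, and L is the phase times that plane.
Concretely: cos(phase) = 1/2 gives phase = ±pi/3, and since phase/sin(phase) is even the sign is immaterial: L = (phase/sin(phase)) * <R>_2 = (2*sqrt(3)*pi/9) * <R>_2.
Answer: -324*pi/1309*e1 e2 - 661*pi/3927*e1 e3 + 192*pi/1309*e2 e3


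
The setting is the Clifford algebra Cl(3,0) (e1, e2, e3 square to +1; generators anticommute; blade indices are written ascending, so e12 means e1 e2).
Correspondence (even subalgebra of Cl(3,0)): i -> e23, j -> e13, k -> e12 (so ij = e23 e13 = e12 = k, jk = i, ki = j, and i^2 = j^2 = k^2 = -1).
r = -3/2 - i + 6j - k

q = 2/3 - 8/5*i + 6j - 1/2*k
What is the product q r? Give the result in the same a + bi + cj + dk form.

In blades: q = 2/3 - 1/2*e12 + 6*e13 - 8/5*e23, r = -3/2 - e12 + 6*e13 - e23.
Distribute q over r term by term (generator squares from the signature, products reordered to ascending indices): (2/3)*r = -1 - 2/3*e12 + 4*e13 - 2/3*e23; (-1/2*e12)*r = -1/2 + 3/4*e12 + 1/2*e13 + 3*e23; (6*e13)*r = -36 + 6*e12 - 9*e13 - 6*e23; (-8/5*e23)*r = -8/5 - 48/5*e12 - 8/5*e13 + 12/5*e23.
Sum: -391/10 - 211/60*e12 - 61/10*e13 - 19/15*e23; translating back through the correspondence:
Answer: -391/10 - 19/15*i - 61/10*j - 211/60*k


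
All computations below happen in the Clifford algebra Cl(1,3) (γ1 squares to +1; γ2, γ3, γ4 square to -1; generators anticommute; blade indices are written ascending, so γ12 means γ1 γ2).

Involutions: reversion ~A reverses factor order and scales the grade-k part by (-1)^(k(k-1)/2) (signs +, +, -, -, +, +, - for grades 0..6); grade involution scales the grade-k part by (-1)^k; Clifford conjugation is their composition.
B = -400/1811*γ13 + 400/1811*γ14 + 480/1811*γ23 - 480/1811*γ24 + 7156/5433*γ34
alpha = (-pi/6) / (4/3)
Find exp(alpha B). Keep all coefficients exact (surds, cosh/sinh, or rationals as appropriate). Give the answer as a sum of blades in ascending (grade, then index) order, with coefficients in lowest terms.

B^2 term by term: the squares give (-400/1811)^2*(γ13)^2 + (400/1811)^2*(γ14)^2 + (480/1811)^2*(γ23)^2 + (-480/1811)^2*(γ24)^2 + (7156/5433)^2*(γ34)^2 = 160000/3279721*(+1) + 160000/3279721*(+1) + 230400/3279721*(-1) + 230400/3279721*(-1) + 51208336/29517489*(-1) = -16/9 (each basis 2-blade squares to minus the product of its generators' squares); cross terms between blades sharing an index anticommute and cancel; the commuting (index-disjoint) pairs give grade-4 terms 2*c*c'*(blade product), which cancel blade by blade — γ1234: -384000/3279721 + 384000/3279721 = 0 — confirming B is simple. So B^2 = -16/9.
B^2 = -16/9 — B^2 < 0, so the exponential closes trigonometrically: l = 4/3, alpha*l = -pi/6, so exp(alpha B) = cos(-pi/6) + (sin(-pi/6)/(4/3))*B = sqrt(3)/2 + (-3/8)*B.
Answer: sqrt(3)/2 + 150/1811*γ13 - 150/1811*γ14 - 180/1811*γ23 + 180/1811*γ24 - 1789/3622*γ34


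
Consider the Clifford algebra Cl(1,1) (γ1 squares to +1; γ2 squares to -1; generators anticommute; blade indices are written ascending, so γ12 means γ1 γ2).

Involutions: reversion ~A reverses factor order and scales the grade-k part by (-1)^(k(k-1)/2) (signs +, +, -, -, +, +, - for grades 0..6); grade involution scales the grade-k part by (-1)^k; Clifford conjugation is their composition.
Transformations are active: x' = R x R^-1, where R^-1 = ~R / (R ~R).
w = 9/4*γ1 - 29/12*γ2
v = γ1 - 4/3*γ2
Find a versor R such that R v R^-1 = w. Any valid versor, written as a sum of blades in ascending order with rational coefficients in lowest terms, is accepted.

Take R = v + w = 13/4*γ1 - 15/4*γ2. Because q(v) = q(w) = -7/9, conjugation by R sends v exactly to w.
Answer: 13/4*γ1 - 15/4*γ2


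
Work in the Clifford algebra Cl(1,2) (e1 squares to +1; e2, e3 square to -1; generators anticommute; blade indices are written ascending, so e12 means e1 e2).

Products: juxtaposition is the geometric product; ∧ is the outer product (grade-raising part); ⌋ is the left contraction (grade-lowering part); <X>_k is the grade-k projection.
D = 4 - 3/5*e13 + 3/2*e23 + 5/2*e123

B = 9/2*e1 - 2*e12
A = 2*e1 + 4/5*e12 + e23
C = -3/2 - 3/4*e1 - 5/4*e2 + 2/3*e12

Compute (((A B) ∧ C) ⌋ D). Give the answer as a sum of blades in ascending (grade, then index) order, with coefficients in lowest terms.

step 1: 37/5 - 38/5*e2 - 2*e13 + 9/2*e123
step 2: -111/10 - 111/20*e1 + 43/20*e2 - 23/30*e12 + 3*e13 - 37/4*e123
step 3: -923/40 - 15/2*e2 - 1087/600*e3 + 2407/200*e13 - 1221/40*e23 - 111/4*e123
Answer: -923/40 - 15/2*e2 - 1087/600*e3 + 2407/200*e13 - 1221/40*e23 - 111/4*e123


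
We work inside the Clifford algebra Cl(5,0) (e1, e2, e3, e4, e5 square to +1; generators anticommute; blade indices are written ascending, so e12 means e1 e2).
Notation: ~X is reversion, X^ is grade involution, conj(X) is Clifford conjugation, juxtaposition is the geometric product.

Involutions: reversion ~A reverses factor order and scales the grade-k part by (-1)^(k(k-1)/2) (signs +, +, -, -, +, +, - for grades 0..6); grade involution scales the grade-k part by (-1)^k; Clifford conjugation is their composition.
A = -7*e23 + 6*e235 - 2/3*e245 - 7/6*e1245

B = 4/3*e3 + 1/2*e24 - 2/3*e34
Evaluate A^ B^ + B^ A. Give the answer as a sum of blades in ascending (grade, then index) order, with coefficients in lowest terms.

first term: 28/3*e2 - 1/3*e5 + 7/12*e15 + 14/3*e24 - 8*e25 + 7/2*e34 + 4/9*e235 + 4*e245 + 3*e345 - 7/9*e1235 - 8/9*e2345 + 14/9*e12345
second term: -28/3*e2 + 1/3*e5 + 7/12*e15 - 14/3*e24 + 8*e25 - 7/2*e34 + 4/9*e235 + 4*e245 + 3*e345 + 7/9*e1235 - 8/9*e2345 + 14/9*e12345
Answer: 7/6*e15 + 8/9*e235 + 8*e245 + 6*e345 - 16/9*e2345 + 28/9*e12345


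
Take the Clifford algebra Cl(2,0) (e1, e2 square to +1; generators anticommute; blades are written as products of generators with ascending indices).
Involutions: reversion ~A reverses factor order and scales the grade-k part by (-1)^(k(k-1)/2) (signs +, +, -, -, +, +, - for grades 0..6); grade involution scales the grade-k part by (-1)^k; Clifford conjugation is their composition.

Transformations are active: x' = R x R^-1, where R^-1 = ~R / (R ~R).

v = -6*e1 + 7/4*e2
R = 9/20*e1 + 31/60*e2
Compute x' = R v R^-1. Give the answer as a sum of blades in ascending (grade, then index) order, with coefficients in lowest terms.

~R = 9/20*e1 + 31/60*e2, and R ~R = 169/360, so R^-1 = ~R / (169/360).
R v = -431/240 + 311/80*e1 e2
Answer: 8643/3380*e1 - 4819/845*e2


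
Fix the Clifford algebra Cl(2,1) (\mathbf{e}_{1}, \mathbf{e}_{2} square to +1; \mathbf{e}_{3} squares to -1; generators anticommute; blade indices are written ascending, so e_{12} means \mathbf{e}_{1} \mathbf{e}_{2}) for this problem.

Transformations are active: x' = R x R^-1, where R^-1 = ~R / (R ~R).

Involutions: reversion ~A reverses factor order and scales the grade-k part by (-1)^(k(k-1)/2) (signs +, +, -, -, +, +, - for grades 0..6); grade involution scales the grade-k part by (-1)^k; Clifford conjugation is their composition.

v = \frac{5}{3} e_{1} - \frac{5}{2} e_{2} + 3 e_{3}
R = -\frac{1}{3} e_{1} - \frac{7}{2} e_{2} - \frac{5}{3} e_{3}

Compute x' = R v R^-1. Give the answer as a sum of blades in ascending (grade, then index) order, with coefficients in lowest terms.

~R = -\frac{1}{3} e_{1} - \frac{7}{2} e_{2} - \frac{5}{3} e_{3}, and R ~R = \frac{115}{12}, so R^-1 = ~R / (\frac{115}{12}).
R v = \frac{475}{36} + \frac{20}{3} e_{12} + \frac{16}{9} e_{13} - \frac{44}{3} e_{23}
Answer: -\frac{535}{207} e_{1} - \frac{985}{138} e_{2} - \frac{1571}{207} e_{3}
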